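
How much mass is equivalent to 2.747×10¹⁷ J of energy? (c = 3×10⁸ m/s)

From E = mc², we get m = E/c²
c² = (3×10⁸)² = 9×10¹⁶ m²/s²
m = 2.747×10¹⁷ / 9×10¹⁶ = 3.052 kg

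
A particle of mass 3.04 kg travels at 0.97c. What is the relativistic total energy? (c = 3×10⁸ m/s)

γ = 1/√(1 - 0.97²) = 4.113
mc² = 3.04 × (3×10⁸)² = 2.736×10¹⁷ J
E = γmc² = 4.113 × 2.736×10¹⁷ = 1.125×10¹⁸ J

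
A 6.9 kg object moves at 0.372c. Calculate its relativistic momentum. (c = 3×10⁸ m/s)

γ = 1/√(1 - 0.372²) = 1.0773
v = 0.372 × 3×10⁸ = 1.116×10⁸ m/s
p = γmv = 1.0773 × 6.9 × 1.116×10⁸ = 8.296×10⁸ kg·m/s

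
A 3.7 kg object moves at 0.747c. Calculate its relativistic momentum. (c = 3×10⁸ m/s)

γ = 1/√(1 - 0.747²) = 1.504
v = 0.747 × 3×10⁸ = 2.241×10⁸ m/s
p = γmv = 1.504 × 3.7 × 2.241×10⁸ = 1.247×10⁹ kg·m/s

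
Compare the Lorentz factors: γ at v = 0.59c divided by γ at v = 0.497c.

γ₁ = 1/√(1 - 0.59²) = 1.2385
γ₂ = 1/√(1 - 0.497²) = 1.1524
γ₁/γ₂ = 1.2385/1.1524 = 1.075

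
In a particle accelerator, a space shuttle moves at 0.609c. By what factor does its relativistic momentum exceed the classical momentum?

p_rel = γmv, p_class = mv
Ratio = γ = 1/√(1 - 0.609²)
= 1/√(0.629119) = 1.261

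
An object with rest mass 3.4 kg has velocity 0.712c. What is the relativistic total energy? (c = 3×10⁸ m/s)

γ = 1/√(1 - 0.712²) = 1.4241
mc² = 3.4 × (3×10⁸)² = 3.060×10¹⁷ J
E = γmc² = 1.4241 × 3.060×10¹⁷ = 4.358×10¹⁷ J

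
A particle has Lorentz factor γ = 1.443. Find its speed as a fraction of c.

From γ = 1/√(1 - v²/c²):
1/γ² = 1/1.443² = 0.48025
v²/c² = 1 - 0.48025 = 0.51975
v/c = √(0.51975) = 0.7209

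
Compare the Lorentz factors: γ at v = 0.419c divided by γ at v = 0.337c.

γ₁ = 1/√(1 - 0.419²) = 1.101
γ₂ = 1/√(1 - 0.337²) = 1.062
γ₁/γ₂ = 1.101/1.062 = 1.037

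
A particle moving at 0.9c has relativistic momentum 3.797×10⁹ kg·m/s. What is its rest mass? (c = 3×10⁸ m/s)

γ = 1/√(1 - 0.9²) = 2.294
v = 0.9 × 3×10⁸ = 2.700×10⁸ m/s
m = p/(γv) = 3.797×10⁹/(2.294 × 2.700×10⁸) = 6.130 kg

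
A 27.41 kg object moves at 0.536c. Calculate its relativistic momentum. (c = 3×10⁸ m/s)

γ = 1/√(1 - 0.536²) = 1.1845
v = 0.536 × 3×10⁸ = 1.608×10⁸ m/s
p = γmv = 1.1845 × 27.41 × 1.608×10⁸ = 5.221×10⁹ kg·m/s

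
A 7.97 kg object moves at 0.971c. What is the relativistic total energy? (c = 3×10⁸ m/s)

γ = 1/√(1 - 0.971²) = 4.183
mc² = 7.97 × (3×10⁸)² = 7.173×10¹⁷ J
E = γmc² = 4.183 × 7.173×10¹⁷ = 3.000×10¹⁸ J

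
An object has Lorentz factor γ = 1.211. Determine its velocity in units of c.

From γ = 1/√(1 - v²/c²):
1/γ² = 1/1.211² = 0.6819
v²/c² = 1 - 0.6819 = 0.3181
v/c = √(0.3181) = 0.5640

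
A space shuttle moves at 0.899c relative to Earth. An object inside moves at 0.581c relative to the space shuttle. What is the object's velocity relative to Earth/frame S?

u = (u' + v)/(1 + u'v/c²)
Numerator: 0.581 + 0.899 = 1.48
Denominator: 1 + 0.522319 = 1.522319
u = 1.48/1.522319 = 0.9722c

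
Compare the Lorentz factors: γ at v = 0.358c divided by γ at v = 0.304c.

γ₁ = 1/√(1 - 0.358²) = 1.071
γ₂ = 1/√(1 - 0.304²) = 1.050
γ₁/γ₂ = 1.071/1.050 = 1.020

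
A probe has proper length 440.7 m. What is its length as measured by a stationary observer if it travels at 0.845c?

Proper length L₀ = 440.7 m
γ = 1/√(1 - 0.845²) = 1.870
L = L₀/γ = 440.7/1.870 = 235.7 m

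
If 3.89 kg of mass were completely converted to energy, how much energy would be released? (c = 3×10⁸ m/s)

Using E = mc²:
c² = (3×10⁸)² = 9×10¹⁶ m²/s²
E = 3.89 × 9×10¹⁶ = 3.501×10¹⁷ J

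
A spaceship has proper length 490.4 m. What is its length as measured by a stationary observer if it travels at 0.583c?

Proper length L₀ = 490.4 m
γ = 1/√(1 - 0.583²) = 1.231
L = L₀/γ = 490.4/1.231 = 398.4 m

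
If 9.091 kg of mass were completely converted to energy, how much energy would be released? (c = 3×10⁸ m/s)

Using E = mc²:
c² = (3×10⁸)² = 9×10¹⁶ m²/s²
E = 9.091 × 9×10¹⁶ = 8.182×10¹⁷ J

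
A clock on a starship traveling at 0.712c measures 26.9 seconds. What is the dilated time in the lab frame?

Proper time Δt₀ = 26.9 seconds
γ = 1/√(1 - 0.712²) = 1.424
Δt = γΔt₀ = 1.424 × 26.9 = 38.31 seconds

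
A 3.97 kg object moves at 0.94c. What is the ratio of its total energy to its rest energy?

E = γmc², E₀ = mc²
E/E₀ = γ = 1/√(1 - 0.94²) = 2.931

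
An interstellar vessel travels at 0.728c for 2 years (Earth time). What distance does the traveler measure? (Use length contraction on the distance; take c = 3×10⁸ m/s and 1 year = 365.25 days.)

Earth distance: d = v × t = 0.728c × 2 yr = 1.3784×10¹⁶ m
γ = 1.4586
d' = d/γ = 1.3784×10¹⁶/1.4586 = 9.450×10¹⁵ m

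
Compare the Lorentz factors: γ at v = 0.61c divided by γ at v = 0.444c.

γ₁ = 1/√(1 - 0.61²) = 1.262
γ₂ = 1/√(1 - 0.444²) = 1.116
γ₁/γ₂ = 1.262/1.116 = 1.131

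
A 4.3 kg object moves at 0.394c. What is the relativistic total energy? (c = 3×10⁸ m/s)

γ = 1/√(1 - 0.394²) = 1.088
mc² = 4.3 × (3×10⁸)² = 3.870×10¹⁷ J
E = γmc² = 1.088 × 3.870×10¹⁷ = 4.211×10¹⁷ J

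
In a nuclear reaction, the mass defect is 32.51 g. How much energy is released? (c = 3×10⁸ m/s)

Convert mass defect: Δm = 32.51 g = 0.03251 kg
E = Δm·c² = 0.03251 × (3×10⁸)²
= 0.03251 × 9×10¹⁶ = 2.926×10¹⁵ J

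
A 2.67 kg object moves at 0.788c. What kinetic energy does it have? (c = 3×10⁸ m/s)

γ = 1/√(1 - 0.788²) = 1.6242
γ - 1 = 0.6242
KE = (γ-1)mc² = 0.6242 × 2.67 × (3×10⁸)² = 1.500×10¹⁷ J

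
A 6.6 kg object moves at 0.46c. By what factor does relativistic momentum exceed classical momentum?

p_rel = γmv, p_class = mv
Ratio = γ = 1/√(1 - 0.46²) = 1.126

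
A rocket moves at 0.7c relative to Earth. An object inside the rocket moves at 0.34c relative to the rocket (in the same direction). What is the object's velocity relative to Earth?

u = (u' + v)/(1 + u'v/c²)
Numerator: 0.34 + 0.7 = 1.04
Denominator: 1 + 0.238 = 1.238
u = 1.04/1.238 = 0.8401c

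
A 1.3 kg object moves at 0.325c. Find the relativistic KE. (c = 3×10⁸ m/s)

γ = 1/√(1 - 0.325²) = 1.0574
γ - 1 = 0.05740
KE = (γ-1)mc² = 0.05740 × 1.3 × (3×10⁸)² = 6.716×10¹⁵ J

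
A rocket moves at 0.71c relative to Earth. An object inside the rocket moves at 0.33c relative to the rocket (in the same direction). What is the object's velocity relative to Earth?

u = (u' + v)/(1 + u'v/c²)
Numerator: 0.33 + 0.71 = 1.04
Denominator: 1 + 0.2343 = 1.2343
u = 1.04/1.2343 = 0.8426c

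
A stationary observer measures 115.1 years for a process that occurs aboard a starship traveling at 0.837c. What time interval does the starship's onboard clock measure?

Dilated time Δt = 115.1 years
γ = 1/√(1 - 0.837²) = 1.8275
Δt₀ = Δt/γ = 115.1/1.8275 = 62.98 years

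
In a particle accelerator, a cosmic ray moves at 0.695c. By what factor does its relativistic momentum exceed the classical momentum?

p_rel = γmv, p_class = mv
Ratio = γ = 1/√(1 - 0.695²)
= 1/√(0.516975) = 1.391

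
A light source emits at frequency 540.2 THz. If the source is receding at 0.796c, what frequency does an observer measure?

β = v/c = 0.796
(1-β)/(1+β) = 0.204/1.796 = 0.1135857
Doppler factor = √(0.1135857) = 0.33702
f_obs = 540.2 × 0.33702 = 182.1 THz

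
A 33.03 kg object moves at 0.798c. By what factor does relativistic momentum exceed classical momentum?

p_rel = γmv, p_class = mv
Ratio = γ = 1/√(1 - 0.798²) = 1.659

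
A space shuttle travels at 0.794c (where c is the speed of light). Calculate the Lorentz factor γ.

v/c = 0.794, so (v/c)² = 0.630436
1 - (v/c)² = 0.369564
γ = 1/√(0.369564) = 1.645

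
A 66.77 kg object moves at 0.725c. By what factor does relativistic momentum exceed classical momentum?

p_rel = γmv, p_class = mv
Ratio = γ = 1/√(1 - 0.725²) = 1.452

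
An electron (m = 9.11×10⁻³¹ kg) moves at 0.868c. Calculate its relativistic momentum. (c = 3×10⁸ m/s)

γ = 1/√(1 - 0.868²) = 2.0138
v = 0.868 × 3×10⁸ = 2.604×10⁸ m/s
p = γmv = 2.0138 × 9.11×10⁻³¹ × 2.604×10⁸ = 4.777×10⁻²² kg·m/s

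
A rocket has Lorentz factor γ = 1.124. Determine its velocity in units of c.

From γ = 1/√(1 - v²/c²):
1/γ² = 1/1.124² = 0.7915
v²/c² = 1 - 0.7915 = 0.2085
v/c = √(0.2085) = 0.4566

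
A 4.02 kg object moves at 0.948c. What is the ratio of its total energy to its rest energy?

E = γmc², E₀ = mc²
E/E₀ = γ = 1/√(1 - 0.948²) = 3.142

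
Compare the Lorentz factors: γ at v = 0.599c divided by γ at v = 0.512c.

γ₁ = 1/√(1 - 0.599²) = 1.249
γ₂ = 1/√(1 - 0.512²) = 1.164
γ₁/γ₂ = 1.249/1.164 = 1.073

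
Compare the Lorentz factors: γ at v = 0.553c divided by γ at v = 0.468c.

γ₁ = 1/√(1 - 0.553²) = 1.2002
γ₂ = 1/√(1 - 0.468²) = 1.1316
γ₁/γ₂ = 1.2002/1.1316 = 1.061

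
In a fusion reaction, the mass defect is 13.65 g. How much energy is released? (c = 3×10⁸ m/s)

Convert mass defect: Δm = 13.65 g = 0.01365 kg
E = Δm·c² = 0.01365 × (3×10⁸)²
= 0.01365 × 9×10¹⁶ = 1.229×10¹⁵ J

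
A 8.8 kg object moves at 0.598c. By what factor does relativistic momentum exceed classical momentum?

p_rel = γmv, p_class = mv
Ratio = γ = 1/√(1 - 0.598²) = 1.248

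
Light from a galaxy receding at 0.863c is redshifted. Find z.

β = 0.863
(1+β)/(1-β) = 1.863/0.137 = 13.60
√(13.60) = 3.688
z = 3.688 - 1 = 2.688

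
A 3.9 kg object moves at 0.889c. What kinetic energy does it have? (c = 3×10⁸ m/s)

γ = 1/√(1 - 0.889²) = 2.1838
γ - 1 = 1.1838
KE = (γ-1)mc² = 1.1838 × 3.9 × (3×10⁸)² = 4.155×10¹⁷ J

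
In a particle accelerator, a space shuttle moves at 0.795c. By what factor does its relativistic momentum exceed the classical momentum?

p_rel = γmv, p_class = mv
Ratio = γ = 1/√(1 - 0.795²)
= 1/√(0.367975) = 1.649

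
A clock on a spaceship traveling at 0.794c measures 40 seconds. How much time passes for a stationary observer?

Proper time Δt₀ = 40 seconds
γ = 1/√(1 - 0.794²) = 1.645
Δt = γΔt₀ = 1.645 × 40 = 65.80 seconds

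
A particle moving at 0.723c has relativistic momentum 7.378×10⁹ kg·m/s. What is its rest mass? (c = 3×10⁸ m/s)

γ = 1/√(1 - 0.723²) = 1.4475
v = 0.723 × 3×10⁸ = 2.169×10⁸ m/s
m = p/(γv) = 7.378×10⁹/(1.4475 × 2.169×10⁸) = 23.50 kg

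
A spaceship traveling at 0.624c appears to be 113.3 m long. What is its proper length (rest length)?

Contracted length L = 113.3 m
γ = 1/√(1 - 0.624²) = 1.280
L₀ = γL = 1.280 × 113.3 = 145.0 m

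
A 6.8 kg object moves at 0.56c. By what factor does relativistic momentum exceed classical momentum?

p_rel = γmv, p_class = mv
Ratio = γ = 1/√(1 - 0.56²) = 1.207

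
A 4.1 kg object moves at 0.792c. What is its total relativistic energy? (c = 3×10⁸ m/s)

γ = 1/√(1 - 0.792²) = 1.638
mc² = 4.1 × (3×10⁸)² = 3.690×10¹⁷ J
E = γmc² = 1.638 × 3.690×10¹⁷ = 6.044×10¹⁷ J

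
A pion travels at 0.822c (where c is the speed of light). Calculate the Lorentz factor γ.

v/c = 0.822, so (v/c)² = 0.675684
1 - (v/c)² = 0.324316
γ = 1/√(0.324316) = 1.756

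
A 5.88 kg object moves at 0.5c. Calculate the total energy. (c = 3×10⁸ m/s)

γ = 1/√(1 - 0.5²) = 1.1547
mc² = 5.88 × (3×10⁸)² = 5.292×10¹⁷ J
E = γmc² = 1.1547 × 5.292×10¹⁷ = 6.111×10¹⁷ J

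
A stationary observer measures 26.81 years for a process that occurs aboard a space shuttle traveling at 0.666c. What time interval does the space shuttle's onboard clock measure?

Dilated time Δt = 26.81 years
γ = 1/√(1 - 0.666²) = 1.3406
Δt₀ = Δt/γ = 26.81/1.3406 = 20.00 years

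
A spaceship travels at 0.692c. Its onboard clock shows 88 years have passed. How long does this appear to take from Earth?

Proper time Δt₀ = 88 years
γ = 1/√(1 - 0.692²) = 1.385
Δt = γΔt₀ = 1.385 × 88 = 121.9 years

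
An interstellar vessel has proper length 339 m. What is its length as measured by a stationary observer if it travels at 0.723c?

Proper length L₀ = 339 m
γ = 1/√(1 - 0.723²) = 1.4475
L = L₀/γ = 339/1.4475 = 234.2 m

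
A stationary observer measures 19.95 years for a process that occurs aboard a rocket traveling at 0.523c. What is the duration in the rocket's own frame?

Dilated time Δt = 19.95 years
γ = 1/√(1 - 0.523²) = 1.1733
Δt₀ = Δt/γ = 19.95/1.1733 = 17.00 years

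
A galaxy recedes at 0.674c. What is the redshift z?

β = 0.674
(1+β)/(1-β) = 1.674/0.326 = 5.135
√(5.135) = 2.266
z = 2.266 - 1 = 1.266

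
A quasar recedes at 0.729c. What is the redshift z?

β = 0.729
(1+β)/(1-β) = 1.729/0.271 = 6.380
√(6.380) = 2.526
z = 2.526 - 1 = 1.526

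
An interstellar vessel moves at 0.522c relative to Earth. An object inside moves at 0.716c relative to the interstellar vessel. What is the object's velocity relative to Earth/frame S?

u = (u' + v)/(1 + u'v/c²)
Numerator: 0.716 + 0.522 = 1.238
Denominator: 1 + 0.373752 = 1.373752
u = 1.238/1.373752 = 0.9012c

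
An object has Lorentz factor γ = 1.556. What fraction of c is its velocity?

From γ = 1/√(1 - v²/c²):
1/γ² = 1/1.556² = 0.41303
v²/c² = 1 - 0.41303 = 0.58697
v/c = √(0.58697) = 0.7661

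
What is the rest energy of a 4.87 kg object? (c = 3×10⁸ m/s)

c² = (3×10⁸)² = 9.000×10¹⁶ m²/s²
E₀ = mc² = 4.87 × 9.000×10¹⁶ = 4.383×10¹⁷ J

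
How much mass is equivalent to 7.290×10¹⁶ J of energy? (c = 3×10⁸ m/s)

From E = mc², we get m = E/c²
c² = (3×10⁸)² = 9×10¹⁶ m²/s²
m = 7.290×10¹⁶ / 9×10¹⁶ = 0.8100 kg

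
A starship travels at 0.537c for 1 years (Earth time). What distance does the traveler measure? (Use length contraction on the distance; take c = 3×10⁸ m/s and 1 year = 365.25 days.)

Earth distance: d = v × t = 0.537c × 1 yr = 5.0839×10¹⁵ m
γ = 1.1854
d' = d/γ = 5.0839×10¹⁵/1.1854 = 4.289×10¹⁵ m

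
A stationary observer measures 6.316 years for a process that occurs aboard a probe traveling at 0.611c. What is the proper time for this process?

Dilated time Δt = 6.316 years
γ = 1/√(1 - 0.611²) = 1.2632
Δt₀ = Δt/γ = 6.316/1.2632 = 5.000 years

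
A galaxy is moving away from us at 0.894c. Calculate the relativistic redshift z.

β = 0.894
(1+β)/(1-β) = 1.894/0.106 = 17.87
√(17.87) = 4.227
z = 4.227 - 1 = 3.227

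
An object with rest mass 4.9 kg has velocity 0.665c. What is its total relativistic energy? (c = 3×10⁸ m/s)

γ = 1/√(1 - 0.665²) = 1.339
mc² = 4.9 × (3×10⁸)² = 4.410×10¹⁷ J
E = γmc² = 1.339 × 4.410×10¹⁷ = 5.905×10¹⁷ J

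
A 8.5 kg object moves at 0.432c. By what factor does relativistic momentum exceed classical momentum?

p_rel = γmv, p_class = mv
Ratio = γ = 1/√(1 - 0.432²) = 1.109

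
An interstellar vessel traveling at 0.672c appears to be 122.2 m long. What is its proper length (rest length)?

Contracted length L = 122.2 m
γ = 1/√(1 - 0.672²) = 1.350
L₀ = γL = 1.350 × 122.2 = 165.0 m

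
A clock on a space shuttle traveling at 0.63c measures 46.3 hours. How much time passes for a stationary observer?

Proper time Δt₀ = 46.3 hours
γ = 1/√(1 - 0.63²) = 1.2877
Δt = γΔt₀ = 1.2877 × 46.3 = 59.62 hours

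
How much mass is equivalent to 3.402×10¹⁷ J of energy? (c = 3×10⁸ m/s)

From E = mc², we get m = E/c²
c² = (3×10⁸)² = 9×10¹⁶ m²/s²
m = 3.402×10¹⁷ / 9×10¹⁶ = 3.780 kg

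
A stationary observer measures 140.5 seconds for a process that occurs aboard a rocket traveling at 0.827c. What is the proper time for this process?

Dilated time Δt = 140.5 seconds
γ = 1/√(1 - 0.827²) = 1.7787
Δt₀ = Δt/γ = 140.5/1.7787 = 78.99 seconds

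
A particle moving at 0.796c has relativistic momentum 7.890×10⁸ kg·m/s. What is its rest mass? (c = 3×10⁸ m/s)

γ = 1/√(1 - 0.796²) = 1.652
v = 0.796 × 3×10⁸ = 2.388×10⁸ m/s
m = p/(γv) = 7.890×10⁸/(1.652 × 2.388×10⁸) = 2.000 kg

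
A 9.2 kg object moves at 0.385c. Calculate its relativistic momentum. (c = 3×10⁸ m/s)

γ = 1/√(1 - 0.385²) = 1.0835
v = 0.385 × 3×10⁸ = 1.155×10⁸ m/s
p = γmv = 1.0835 × 9.2 × 1.155×10⁸ = 1.151×10⁹ kg·m/s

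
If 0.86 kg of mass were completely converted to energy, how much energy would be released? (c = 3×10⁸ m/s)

Using E = mc²:
c² = (3×10⁸)² = 9×10¹⁶ m²/s²
E = 0.86 × 9×10¹⁶ = 7.740×10¹⁶ J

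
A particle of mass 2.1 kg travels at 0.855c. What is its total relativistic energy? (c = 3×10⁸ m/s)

γ = 1/√(1 - 0.855²) = 1.928
mc² = 2.1 × (3×10⁸)² = 1.890×10¹⁷ J
E = γmc² = 1.928 × 1.890×10¹⁷ = 3.644×10¹⁷ J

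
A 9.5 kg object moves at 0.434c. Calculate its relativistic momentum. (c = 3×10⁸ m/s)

γ = 1/√(1 - 0.434²) = 1.110
v = 0.434 × 3×10⁸ = 1.302×10⁸ m/s
p = γmv = 1.110 × 9.5 × 1.302×10⁸ = 1.373×10⁹ kg·m/s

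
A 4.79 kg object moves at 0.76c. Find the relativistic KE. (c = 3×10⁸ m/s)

γ = 1/√(1 - 0.76²) = 1.5386
γ - 1 = 0.5386
KE = (γ-1)mc² = 0.5386 × 4.79 × (3×10⁸)² = 2.322×10¹⁷ J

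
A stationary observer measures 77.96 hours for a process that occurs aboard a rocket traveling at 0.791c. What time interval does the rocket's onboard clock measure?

Dilated time Δt = 77.96 hours
γ = 1/√(1 - 0.791²) = 1.6345
Δt₀ = Δt/γ = 77.96/1.6345 = 47.70 hours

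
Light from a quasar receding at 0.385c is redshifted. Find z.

β = 0.385
(1+β)/(1-β) = 1.385/0.615 = 2.252
√(2.252) = 1.5007
z = 1.5007 - 1 = 0.5007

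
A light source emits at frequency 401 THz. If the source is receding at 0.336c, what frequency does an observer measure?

β = v/c = 0.336
(1-β)/(1+β) = 0.664/1.336 = 0.4970
Doppler factor = √(0.4970) = 0.7050
f_obs = 401 × 0.7050 = 282.7 THz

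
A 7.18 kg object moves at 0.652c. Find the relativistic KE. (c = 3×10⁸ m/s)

γ = 1/√(1 - 0.652²) = 1.3189
γ - 1 = 0.3189
KE = (γ-1)mc² = 0.3189 × 7.18 × (3×10⁸)² = 2.061×10¹⁷ J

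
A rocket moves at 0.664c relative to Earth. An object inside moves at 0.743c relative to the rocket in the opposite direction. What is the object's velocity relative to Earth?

Object's velocity in rocket frame is u' = -0.743c
u = (u' + v)/(1 + u'v/c²) = (v - 0.743)/(1 - 0.743·v/c²)
Numerator: 0.664 - 0.743 = -0.079
Denominator: 1 - 0.493352 = 0.506648
u = -0.079/0.506648 = -0.1559c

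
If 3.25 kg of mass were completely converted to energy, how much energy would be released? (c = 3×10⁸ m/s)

Using E = mc²:
c² = (3×10⁸)² = 9×10¹⁶ m²/s²
E = 3.25 × 9×10¹⁶ = 2.925×10¹⁷ J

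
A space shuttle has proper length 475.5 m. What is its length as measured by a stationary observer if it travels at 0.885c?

Proper length L₀ = 475.5 m
γ = 1/√(1 - 0.885²) = 2.148
L = L₀/γ = 475.5/2.148 = 221.4 m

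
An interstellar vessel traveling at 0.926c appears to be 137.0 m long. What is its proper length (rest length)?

Contracted length L = 137.0 m
γ = 1/√(1 - 0.926²) = 2.649
L₀ = γL = 2.649 × 137.0 = 362.9 m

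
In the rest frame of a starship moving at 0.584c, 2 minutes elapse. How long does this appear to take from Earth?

Proper time Δt₀ = 2 minutes
γ = 1/√(1 - 0.584²) = 1.232
Δt = γΔt₀ = 1.232 × 2 = 2.464 minutes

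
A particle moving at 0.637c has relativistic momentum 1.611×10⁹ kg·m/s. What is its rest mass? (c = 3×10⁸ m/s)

γ = 1/√(1 - 0.637²) = 1.29725
v = 0.637 × 3×10⁸ = 1.911×10⁸ m/s
m = p/(γv) = 1.611×10⁹/(1.29725 × 1.911×10⁸) = 6.498 kg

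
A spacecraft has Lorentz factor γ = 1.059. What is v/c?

From γ = 1/√(1 - v²/c²):
1/γ² = 1/1.059² = 0.8917
v²/c² = 1 - 0.8917 = 0.1083
v/c = √(0.1083) = 0.3291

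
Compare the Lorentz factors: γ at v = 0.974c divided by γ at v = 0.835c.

γ₁ = 1/√(1 - 0.974²) = 4.414
γ₂ = 1/√(1 - 0.835²) = 1.817
γ₁/γ₂ = 4.414/1.817 = 2.429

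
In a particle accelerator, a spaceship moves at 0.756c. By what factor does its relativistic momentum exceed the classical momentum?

p_rel = γmv, p_class = mv
Ratio = γ = 1/√(1 - 0.756²)
= 1/√(0.428464) = 1.528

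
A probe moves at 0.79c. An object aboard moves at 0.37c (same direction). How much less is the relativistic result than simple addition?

Classical: u' + v = 0.37 + 0.79 = 1.16c
Relativistic: u = (0.37 + 0.79)/(1 + 0.2923) = 1.16/1.2923 = 0.8976c
Difference: 1.16 - 0.8976 = 0.2624c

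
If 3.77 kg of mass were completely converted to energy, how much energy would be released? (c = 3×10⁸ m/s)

Using E = mc²:
c² = (3×10⁸)² = 9×10¹⁶ m²/s²
E = 3.77 × 9×10¹⁶ = 3.393×10¹⁷ J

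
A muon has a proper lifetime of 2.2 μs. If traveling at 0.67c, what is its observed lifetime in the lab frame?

Proper lifetime τ₀ = 2.2 μs
γ = 1/√(1 - 0.67²) = 1.3471
τ = γτ₀ = 1.3471 × 2.2 μs = 2.964 μs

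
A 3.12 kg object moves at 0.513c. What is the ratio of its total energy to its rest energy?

E = γmc², E₀ = mc²
E/E₀ = γ = 1/√(1 - 0.513²) = 1.165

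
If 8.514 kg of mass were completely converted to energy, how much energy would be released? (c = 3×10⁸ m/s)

Using E = mc²:
c² = (3×10⁸)² = 9×10¹⁶ m²/s²
E = 8.514 × 9×10¹⁶ = 7.663×10¹⁷ J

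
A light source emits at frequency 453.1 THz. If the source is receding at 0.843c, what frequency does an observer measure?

β = v/c = 0.843
(1-β)/(1+β) = 0.157/1.843 = 0.08519
Doppler factor = √(0.08519) = 0.29187
f_obs = 453.1 × 0.29187 = 132.2 THz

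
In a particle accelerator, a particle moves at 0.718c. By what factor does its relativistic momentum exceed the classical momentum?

p_rel = γmv, p_class = mv
Ratio = γ = 1/√(1 - 0.718²)
= 1/√(0.484476) = 1.437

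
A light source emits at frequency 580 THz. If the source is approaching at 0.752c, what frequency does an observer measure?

β = v/c = 0.752
(1+β)/(1-β) = 1.752/0.248 = 7.065
Doppler factor = √(7.065) = 2.658
f_obs = 580 × 2.658 = 1542 THz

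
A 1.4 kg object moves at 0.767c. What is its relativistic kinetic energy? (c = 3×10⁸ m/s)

γ = 1/√(1 - 0.767²) = 1.5585
γ - 1 = 0.5585
KE = (γ-1)mc² = 0.5585 × 1.4 × (3×10⁸)² = 7.037×10¹⁶ J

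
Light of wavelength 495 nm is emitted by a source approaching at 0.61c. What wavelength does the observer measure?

β = 0.61
Wavelength Doppler factor = √(0.39/1.61) = √(0.24224) = 0.4922
λ_obs = 495 × 0.4922 = 243.6 nm (blueshift)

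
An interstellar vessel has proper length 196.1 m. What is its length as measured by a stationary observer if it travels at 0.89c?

Proper length L₀ = 196.1 m
γ = 1/√(1 - 0.89²) = 2.1932
L = L₀/γ = 196.1/2.1932 = 89.41 m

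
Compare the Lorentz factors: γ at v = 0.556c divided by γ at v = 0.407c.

γ₁ = 1/√(1 - 0.556²) = 1.203
γ₂ = 1/√(1 - 0.407²) = 1.095
γ₁/γ₂ = 1.203/1.095 = 1.099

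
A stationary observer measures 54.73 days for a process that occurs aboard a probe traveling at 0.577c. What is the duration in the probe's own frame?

Dilated time Δt = 54.73 days
γ = 1/√(1 - 0.577²) = 1.2244
Δt₀ = Δt/γ = 54.73/1.2244 = 44.70 days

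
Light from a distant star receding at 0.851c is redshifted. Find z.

β = 0.851
(1+β)/(1-β) = 1.851/0.149 = 12.423
√(12.423) = 3.525
z = 3.525 - 1 = 2.525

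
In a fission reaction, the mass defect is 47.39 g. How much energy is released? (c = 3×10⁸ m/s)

Convert mass defect: Δm = 47.39 g = 0.04739 kg
E = Δm·c² = 0.04739 × (3×10⁸)²
= 0.04739 × 9×10¹⁶ = 4.265×10¹⁵ J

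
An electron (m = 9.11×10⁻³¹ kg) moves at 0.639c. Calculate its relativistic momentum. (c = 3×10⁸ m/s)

γ = 1/√(1 - 0.639²) = 1.300
v = 0.639 × 3×10⁸ = 1.917×10⁸ m/s
p = γmv = 1.300 × 9.11×10⁻³¹ × 1.917×10⁸ = 2.270×10⁻²² kg·m/s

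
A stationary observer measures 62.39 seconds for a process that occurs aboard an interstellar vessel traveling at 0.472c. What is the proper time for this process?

Dilated time Δt = 62.39 seconds
γ = 1/√(1 - 0.472²) = 1.1343
Δt₀ = Δt/γ = 62.39/1.1343 = 55.00 seconds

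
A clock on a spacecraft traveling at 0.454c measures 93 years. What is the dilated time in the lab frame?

Proper time Δt₀ = 93 years
γ = 1/√(1 - 0.454²) = 1.1223
Δt = γΔt₀ = 1.1223 × 93 = 104.4 years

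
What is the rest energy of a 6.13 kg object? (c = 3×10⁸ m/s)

c² = (3×10⁸)² = 9.000×10¹⁶ m²/s²
E₀ = mc² = 6.13 × 9.000×10¹⁶ = 5.517×10¹⁷ J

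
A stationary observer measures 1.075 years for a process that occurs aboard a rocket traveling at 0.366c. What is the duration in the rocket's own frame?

Dilated time Δt = 1.075 years
γ = 1/√(1 - 0.366²) = 1.075
Δt₀ = Δt/γ = 1.075/1.075 = 1.000 years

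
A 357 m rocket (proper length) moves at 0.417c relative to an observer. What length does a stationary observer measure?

Proper length L₀ = 357 m
γ = 1/√(1 - 0.417²) = 1.100
L = L₀/γ = 357/1.100 = 324.5 m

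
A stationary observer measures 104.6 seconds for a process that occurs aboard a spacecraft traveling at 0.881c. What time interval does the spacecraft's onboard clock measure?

Dilated time Δt = 104.6 seconds
γ = 1/√(1 - 0.881²) = 2.1136
Δt₀ = Δt/γ = 104.6/2.1136 = 49.49 seconds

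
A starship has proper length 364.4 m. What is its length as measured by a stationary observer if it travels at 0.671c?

Proper length L₀ = 364.4 m
γ = 1/√(1 - 0.671²) = 1.3487
L = L₀/γ = 364.4/1.3487 = 270.2 m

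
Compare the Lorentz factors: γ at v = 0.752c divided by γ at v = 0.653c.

γ₁ = 1/√(1 - 0.752²) = 1.517
γ₂ = 1/√(1 - 0.653²) = 1.320
γ₁/γ₂ = 1.517/1.320 = 1.149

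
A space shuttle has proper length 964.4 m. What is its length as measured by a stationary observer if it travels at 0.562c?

Proper length L₀ = 964.4 m
γ = 1/√(1 - 0.562²) = 1.209
L = L₀/γ = 964.4/1.209 = 797.7 m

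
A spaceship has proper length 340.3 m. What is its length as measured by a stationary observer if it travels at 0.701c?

Proper length L₀ = 340.3 m
γ = 1/√(1 - 0.701²) = 1.402
L = L₀/γ = 340.3/1.402 = 242.7 m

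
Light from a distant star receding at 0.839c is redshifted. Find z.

β = 0.839
(1+β)/(1-β) = 1.839/0.161 = 11.422
√(11.422) = 3.380
z = 3.380 - 1 = 2.380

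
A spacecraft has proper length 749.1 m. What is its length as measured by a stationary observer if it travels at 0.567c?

Proper length L₀ = 749.1 m
γ = 1/√(1 - 0.567²) = 1.21401
L = L₀/γ = 749.1/1.21401 = 617.0 m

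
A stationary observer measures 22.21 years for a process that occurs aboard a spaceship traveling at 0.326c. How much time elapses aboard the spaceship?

Dilated time Δt = 22.21 years
γ = 1/√(1 - 0.326²) = 1.0578
Δt₀ = Δt/γ = 22.21/1.0578 = 21.00 years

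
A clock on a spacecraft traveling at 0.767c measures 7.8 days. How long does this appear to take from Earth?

Proper time Δt₀ = 7.8 days
γ = 1/√(1 - 0.767²) = 1.5585
Δt = γΔt₀ = 1.5585 × 7.8 = 12.16 days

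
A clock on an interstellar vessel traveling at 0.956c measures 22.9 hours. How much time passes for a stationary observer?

Proper time Δt₀ = 22.9 hours
γ = 1/√(1 - 0.956²) = 3.4087
Δt = γΔt₀ = 3.4087 × 22.9 = 78.06 hours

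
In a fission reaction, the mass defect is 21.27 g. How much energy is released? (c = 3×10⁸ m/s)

Convert mass defect: Δm = 21.27 g = 0.02127 kg
E = Δm·c² = 0.02127 × (3×10⁸)²
= 0.02127 × 9×10¹⁶ = 1.914×10¹⁵ J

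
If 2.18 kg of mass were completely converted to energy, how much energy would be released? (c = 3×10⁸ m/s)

Using E = mc²:
c² = (3×10⁸)² = 9×10¹⁶ m²/s²
E = 2.18 × 9×10¹⁶ = 1.962×10¹⁷ J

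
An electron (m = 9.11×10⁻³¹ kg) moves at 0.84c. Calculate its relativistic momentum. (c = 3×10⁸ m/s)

γ = 1/√(1 - 0.84²) = 1.843
v = 0.84 × 3×10⁸ = 2.520×10⁸ m/s
p = γmv = 1.843 × 9.11×10⁻³¹ × 2.520×10⁸ = 4.231×10⁻²² kg·m/s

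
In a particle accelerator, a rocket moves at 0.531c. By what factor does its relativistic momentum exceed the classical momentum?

p_rel = γmv, p_class = mv
Ratio = γ = 1/√(1 - 0.531²)
= 1/√(0.718039) = 1.180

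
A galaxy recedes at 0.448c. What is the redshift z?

β = 0.448
(1+β)/(1-β) = 1.448/0.552 = 2.623
√(2.623) = 1.6196
z = 1.6196 - 1 = 0.6196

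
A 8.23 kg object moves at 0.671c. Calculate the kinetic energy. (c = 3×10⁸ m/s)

γ = 1/√(1 - 0.671²) = 1.3487
γ - 1 = 0.3487
KE = (γ-1)mc² = 0.3487 × 8.23 × (3×10⁸)² = 2.583×10¹⁷ J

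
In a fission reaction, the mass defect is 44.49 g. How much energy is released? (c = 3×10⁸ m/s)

Convert mass defect: Δm = 44.49 g = 0.04449 kg
E = Δm·c² = 0.04449 × (3×10⁸)²
= 0.04449 × 9×10¹⁶ = 4.004×10¹⁵ J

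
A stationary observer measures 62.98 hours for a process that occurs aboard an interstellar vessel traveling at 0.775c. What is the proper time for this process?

Dilated time Δt = 62.98 hours
γ = 1/√(1 - 0.775²) = 1.5824
Δt₀ = Δt/γ = 62.98/1.5824 = 39.80 hours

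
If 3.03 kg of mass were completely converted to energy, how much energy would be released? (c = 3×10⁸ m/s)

Using E = mc²:
c² = (3×10⁸)² = 9×10¹⁶ m²/s²
E = 3.03 × 9×10¹⁶ = 2.727×10¹⁷ J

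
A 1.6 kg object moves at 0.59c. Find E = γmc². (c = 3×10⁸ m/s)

γ = 1/√(1 - 0.59²) = 1.2385
mc² = 1.6 × (3×10⁸)² = 1.440×10¹⁷ J
E = γmc² = 1.2385 × 1.440×10¹⁷ = 1.783×10¹⁷ J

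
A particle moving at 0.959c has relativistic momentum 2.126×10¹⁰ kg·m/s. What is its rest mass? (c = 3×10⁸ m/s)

γ = 1/√(1 - 0.959²) = 3.529
v = 0.959 × 3×10⁸ = 2.877×10⁸ m/s
m = p/(γv) = 2.126×10¹⁰/(3.529 × 2.877×10⁸) = 20.94 kg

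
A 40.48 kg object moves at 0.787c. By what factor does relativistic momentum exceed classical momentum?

p_rel = γmv, p_class = mv
Ratio = γ = 1/√(1 - 0.787²) = 1.621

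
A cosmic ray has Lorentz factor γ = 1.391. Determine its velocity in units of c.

From γ = 1/√(1 - v²/c²):
1/γ² = 1/1.391² = 0.5168
v²/c² = 1 - 0.5168 = 0.4832
v/c = √(0.4832) = 0.6951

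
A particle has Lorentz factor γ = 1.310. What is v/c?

From γ = 1/√(1 - v²/c²):
1/γ² = 1/1.310² = 0.5827
v²/c² = 1 - 0.5827 = 0.4173
v/c = √(0.4173) = 0.6460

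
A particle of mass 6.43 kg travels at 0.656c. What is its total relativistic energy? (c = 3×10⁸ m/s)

γ = 1/√(1 - 0.656²) = 1.3249
mc² = 6.43 × (3×10⁸)² = 5.787×10¹⁷ J
E = γmc² = 1.3249 × 5.787×10¹⁷ = 7.667×10¹⁷ J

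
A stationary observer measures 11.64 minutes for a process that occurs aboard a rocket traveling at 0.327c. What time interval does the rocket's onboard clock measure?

Dilated time Δt = 11.64 minutes
γ = 1/√(1 - 0.327²) = 1.058
Δt₀ = Δt/γ = 11.64/1.058 = 11.00 minutes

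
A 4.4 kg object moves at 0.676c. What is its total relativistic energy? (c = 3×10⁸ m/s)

γ = 1/√(1 - 0.676²) = 1.357
mc² = 4.4 × (3×10⁸)² = 3.960×10¹⁷ J
E = γmc² = 1.357 × 3.960×10¹⁷ = 5.374×10¹⁷ J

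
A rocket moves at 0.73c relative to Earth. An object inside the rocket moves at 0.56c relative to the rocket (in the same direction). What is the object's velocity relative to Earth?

u = (u' + v)/(1 + u'v/c²)
Numerator: 0.56 + 0.73 = 1.29
Denominator: 1 + 0.4088 = 1.4088
u = 1.29/1.4088 = 0.9157c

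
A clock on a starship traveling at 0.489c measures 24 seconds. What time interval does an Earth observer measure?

Proper time Δt₀ = 24 seconds
γ = 1/√(1 - 0.489²) = 1.1464
Δt = γΔt₀ = 1.1464 × 24 = 27.51 seconds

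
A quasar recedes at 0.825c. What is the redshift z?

β = 0.825
(1+β)/(1-β) = 1.825/0.175 = 10.429
√(10.429) = 3.229
z = 3.229 - 1 = 2.229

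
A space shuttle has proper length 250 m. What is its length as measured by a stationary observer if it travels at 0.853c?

Proper length L₀ = 250 m
γ = 1/√(1 - 0.853²) = 1.916
L = L₀/γ = 250/1.916 = 130.5 m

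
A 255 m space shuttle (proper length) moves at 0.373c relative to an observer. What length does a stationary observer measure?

Proper length L₀ = 255 m
γ = 1/√(1 - 0.373²) = 1.0778
L = L₀/γ = 255/1.0778 = 236.6 m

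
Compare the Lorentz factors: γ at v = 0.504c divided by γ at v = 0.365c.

γ₁ = 1/√(1 - 0.504²) = 1.158
γ₂ = 1/√(1 - 0.365²) = 1.074
γ₁/γ₂ = 1.158/1.074 = 1.078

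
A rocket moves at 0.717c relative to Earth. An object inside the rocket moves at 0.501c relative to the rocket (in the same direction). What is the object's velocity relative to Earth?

u = (u' + v)/(1 + u'v/c²)
Numerator: 0.501 + 0.717 = 1.218
Denominator: 1 + 0.359217 = 1.359217
u = 1.218/1.359217 = 0.8961c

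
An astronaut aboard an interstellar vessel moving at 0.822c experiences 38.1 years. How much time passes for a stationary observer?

Proper time Δt₀ = 38.1 years
γ = 1/√(1 - 0.822²) = 1.756
Δt = γΔt₀ = 1.756 × 38.1 = 66.90 years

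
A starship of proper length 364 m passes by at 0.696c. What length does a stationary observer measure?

Proper length L₀ = 364 m
γ = 1/√(1 - 0.696²) = 1.3927
L = L₀/γ = 364/1.3927 = 261.4 m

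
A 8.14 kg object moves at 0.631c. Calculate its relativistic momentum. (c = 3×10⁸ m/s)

γ = 1/√(1 - 0.631²) = 1.289
v = 0.631 × 3×10⁸ = 1.893×10⁸ m/s
p = γmv = 1.289 × 8.14 × 1.893×10⁸ = 1.986×10⁹ kg·m/s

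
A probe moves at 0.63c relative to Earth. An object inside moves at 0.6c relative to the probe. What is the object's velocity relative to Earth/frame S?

u = (u' + v)/(1 + u'v/c²)
Numerator: 0.6 + 0.63 = 1.23
Denominator: 1 + 0.378 = 1.378
u = 1.23/1.378 = 0.8926c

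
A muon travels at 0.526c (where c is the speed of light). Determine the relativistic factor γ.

v/c = 0.526, so (v/c)² = 0.276676
1 - (v/c)² = 0.723324
γ = 1/√(0.723324) = 1.176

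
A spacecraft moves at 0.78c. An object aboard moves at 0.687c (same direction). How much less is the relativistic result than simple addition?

Classical: u' + v = 0.687 + 0.78 = 1.467c
Relativistic: u = (0.687 + 0.78)/(1 + 0.53586) = 1.467/1.53586 = 0.9552c
Difference: 1.467 - 0.9552 = 0.5118c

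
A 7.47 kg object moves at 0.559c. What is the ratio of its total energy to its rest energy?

E = γmc², E₀ = mc²
E/E₀ = γ = 1/√(1 - 0.559²) = 1.206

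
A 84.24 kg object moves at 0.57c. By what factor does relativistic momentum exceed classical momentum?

p_rel = γmv, p_class = mv
Ratio = γ = 1/√(1 - 0.57²) = 1.217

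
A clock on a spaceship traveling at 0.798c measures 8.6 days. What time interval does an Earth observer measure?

Proper time Δt₀ = 8.6 days
γ = 1/√(1 - 0.798²) = 1.659
Δt = γΔt₀ = 1.659 × 8.6 = 14.27 days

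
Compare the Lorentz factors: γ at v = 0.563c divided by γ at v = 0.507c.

γ₁ = 1/√(1 - 0.563²) = 1.210
γ₂ = 1/√(1 - 0.507²) = 1.160
γ₁/γ₂ = 1.210/1.160 = 1.043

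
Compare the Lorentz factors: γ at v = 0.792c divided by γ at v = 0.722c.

γ₁ = 1/√(1 - 0.792²) = 1.6379
γ₂ = 1/√(1 - 0.722²) = 1.4453
γ₁/γ₂ = 1.6379/1.4453 = 1.133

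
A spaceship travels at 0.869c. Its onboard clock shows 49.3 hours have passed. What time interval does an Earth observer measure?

Proper time Δt₀ = 49.3 hours
γ = 1/√(1 - 0.869²) = 2.02097
Δt = γΔt₀ = 2.02097 × 49.3 = 99.63 hours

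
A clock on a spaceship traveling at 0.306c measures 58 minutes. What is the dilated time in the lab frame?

Proper time Δt₀ = 58 minutes
γ = 1/√(1 - 0.306²) = 1.0504
Δt = γΔt₀ = 1.0504 × 58 = 60.92 minutes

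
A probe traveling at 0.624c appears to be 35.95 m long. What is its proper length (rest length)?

Contracted length L = 35.95 m
γ = 1/√(1 - 0.624²) = 1.2797
L₀ = γL = 1.2797 × 35.95 = 46.01 m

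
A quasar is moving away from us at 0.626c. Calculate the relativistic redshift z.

β = 0.626
(1+β)/(1-β) = 1.626/0.374 = 4.348
√(4.348) = 2.085
z = 2.085 - 1 = 1.085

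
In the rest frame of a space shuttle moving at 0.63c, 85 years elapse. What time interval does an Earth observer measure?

Proper time Δt₀ = 85 years
γ = 1/√(1 - 0.63²) = 1.288
Δt = γΔt₀ = 1.288 × 85 = 109.5 years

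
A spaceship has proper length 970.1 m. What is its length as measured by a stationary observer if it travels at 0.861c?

Proper length L₀ = 970.1 m
γ = 1/√(1 - 0.861²) = 1.966
L = L₀/γ = 970.1/1.966 = 493.4 m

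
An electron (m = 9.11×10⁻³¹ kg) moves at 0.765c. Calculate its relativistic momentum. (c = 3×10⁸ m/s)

γ = 1/√(1 - 0.765²) = 1.5527
v = 0.765 × 3×10⁸ = 2.295×10⁸ m/s
p = γmv = 1.5527 × 9.11×10⁻³¹ × 2.295×10⁸ = 3.246×10⁻²² kg·m/s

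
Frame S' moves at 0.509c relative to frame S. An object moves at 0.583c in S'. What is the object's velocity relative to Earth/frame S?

u = (u' + v)/(1 + u'v/c²)
Numerator: 0.583 + 0.509 = 1.092
Denominator: 1 + 0.296747 = 1.296747
u = 1.092/1.296747 = 0.8421c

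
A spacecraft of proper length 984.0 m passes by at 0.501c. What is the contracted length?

Proper length L₀ = 984.0 m
γ = 1/√(1 - 0.501²) = 1.1555
L = L₀/γ = 984.0/1.1555 = 851.6 m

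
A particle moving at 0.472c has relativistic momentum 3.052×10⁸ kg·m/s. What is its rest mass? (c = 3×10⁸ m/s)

γ = 1/√(1 - 0.472²) = 1.1343
v = 0.472 × 3×10⁸ = 1.416×10⁸ m/s
m = p/(γv) = 3.052×10⁸/(1.1343 × 1.416×10⁸) = 1.900 kg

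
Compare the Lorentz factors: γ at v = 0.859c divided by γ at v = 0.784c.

γ₁ = 1/√(1 - 0.859²) = 1.953
γ₂ = 1/√(1 - 0.784²) = 1.611
γ₁/γ₂ = 1.953/1.611 = 1.212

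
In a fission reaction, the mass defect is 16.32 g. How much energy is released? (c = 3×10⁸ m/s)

Convert mass defect: Δm = 16.32 g = 0.01632 kg
E = Δm·c² = 0.01632 × (3×10⁸)²
= 0.01632 × 9×10¹⁶ = 1.469×10¹⁵ J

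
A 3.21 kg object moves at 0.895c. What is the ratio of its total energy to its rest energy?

E = γmc², E₀ = mc²
E/E₀ = γ = 1/√(1 - 0.895²) = 2.242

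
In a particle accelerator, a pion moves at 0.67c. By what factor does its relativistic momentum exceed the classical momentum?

p_rel = γmv, p_class = mv
Ratio = γ = 1/√(1 - 0.67²)
= 1/√(0.5511) = 1.347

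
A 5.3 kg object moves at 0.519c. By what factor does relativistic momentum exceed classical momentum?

p_rel = γmv, p_class = mv
Ratio = γ = 1/√(1 - 0.519²) = 1.170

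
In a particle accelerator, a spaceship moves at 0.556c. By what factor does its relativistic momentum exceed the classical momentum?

p_rel = γmv, p_class = mv
Ratio = γ = 1/√(1 - 0.556²)
= 1/√(0.690864) = 1.203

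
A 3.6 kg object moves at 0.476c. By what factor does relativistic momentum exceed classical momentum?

p_rel = γmv, p_class = mv
Ratio = γ = 1/√(1 - 0.476²) = 1.137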